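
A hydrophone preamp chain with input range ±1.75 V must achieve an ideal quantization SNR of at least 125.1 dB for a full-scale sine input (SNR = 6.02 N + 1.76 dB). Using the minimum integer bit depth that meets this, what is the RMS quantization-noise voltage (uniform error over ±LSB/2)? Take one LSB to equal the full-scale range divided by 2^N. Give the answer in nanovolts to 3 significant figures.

482 nV

The full-scale span is 1.75 − (-1.75) = 3.5 V.
Required N = ⌈(125.1 − 1.76)/6.02⌉ = ⌈20.488⌉ = 21.
Step size = 3.5/2097152 V = 1.6689 µV.
σ_q = LSB/√12 = 1.6689 µV/3.4641 = 482 nV.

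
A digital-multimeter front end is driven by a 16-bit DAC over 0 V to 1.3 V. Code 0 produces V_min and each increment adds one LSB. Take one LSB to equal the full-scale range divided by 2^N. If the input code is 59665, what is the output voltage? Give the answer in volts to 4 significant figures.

V_FS = 1.3 V. LSB = 1.3 V / 2^16.
V_out = 0 + 59665 × (1.3/65536) V
      = 0 V + 1.18354 V = 1.18354 V.

1.184 V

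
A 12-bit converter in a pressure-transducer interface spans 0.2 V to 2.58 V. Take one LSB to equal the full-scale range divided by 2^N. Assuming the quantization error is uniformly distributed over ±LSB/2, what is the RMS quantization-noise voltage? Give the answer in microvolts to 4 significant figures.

167.7 µV

Full-scale range = 2.58 V − (0.2 V) = 2.38 V.
One LSB is 2.38 V / 4096 = 0.581055 mV.
V_rms = LSB/√12 = 0.581055 mV / √12 = 167.7 µV.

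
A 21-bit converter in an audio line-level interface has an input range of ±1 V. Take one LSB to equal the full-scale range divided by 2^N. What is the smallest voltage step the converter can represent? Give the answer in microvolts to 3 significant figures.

Range = 1 − (-1) = 2 V.
Number of codes = 2^21 = 2097152.
LSB = 2 V ÷ 2^21 = 2/2097152 V = 0.954 µV.

0.954 µV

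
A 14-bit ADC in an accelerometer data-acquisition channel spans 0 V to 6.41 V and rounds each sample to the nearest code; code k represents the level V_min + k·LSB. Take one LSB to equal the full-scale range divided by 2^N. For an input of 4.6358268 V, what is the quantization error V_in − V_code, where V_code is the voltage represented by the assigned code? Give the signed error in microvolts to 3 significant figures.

+79.1 µV

V_FS = 6.41 V. LSB = 6.41 V / 2^14 ≈ 391.2 µV.
Position in LSBs: (4.6358268 − (0)) × 16384/6.41 = 11849.2022; rounding gives k = 11849.
Reconstructed level: 0 + 11849 × 6.41/16384 V = 4.6357476807 V.
e = 4.6358268 − (4.6357476807) = +79.1 µV.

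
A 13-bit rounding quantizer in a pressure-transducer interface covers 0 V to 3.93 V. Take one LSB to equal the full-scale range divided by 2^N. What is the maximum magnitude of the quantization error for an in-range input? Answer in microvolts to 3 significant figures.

240 µV

Range is 3.93 V.
LSB = 3.93 V ÷ 2^13 = 3.93/8192 V = 479.74 µV.
|e|_max = LSB/2 = 240 µV.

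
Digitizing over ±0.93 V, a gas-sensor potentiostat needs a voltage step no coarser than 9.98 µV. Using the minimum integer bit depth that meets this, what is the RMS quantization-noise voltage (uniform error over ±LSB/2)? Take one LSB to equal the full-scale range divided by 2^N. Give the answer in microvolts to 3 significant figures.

2.05 µV

Span: 0.93 V − (-0.93 V) = 1.86 V.
Levels needed ≥ 1.86/9.98 µV = 186400. 2^18 = 262144 suffices, so N_min = 18.
One LSB is 1.86 V / 262144 = 7.0953 µV.
RMS noise = LSB/√12 = 2.05 µV.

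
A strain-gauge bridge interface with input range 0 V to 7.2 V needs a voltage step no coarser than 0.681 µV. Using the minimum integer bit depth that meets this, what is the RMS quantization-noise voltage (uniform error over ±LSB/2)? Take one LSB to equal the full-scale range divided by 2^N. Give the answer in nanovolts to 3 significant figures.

124 nV

Range is 7.2 V.
Need 2^N ≥ 7.2 V / 0.681 µV = 1.057e7 → N_min = 24.
One LSB is 7.2 V / 16777216 = 429.15 nV.
σ_q = LSB/√12 = 429.15 nV/3.4641 = 124 nV.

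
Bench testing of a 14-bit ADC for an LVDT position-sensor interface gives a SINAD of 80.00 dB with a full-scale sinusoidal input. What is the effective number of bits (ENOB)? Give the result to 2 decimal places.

13.00 bits

ENOB = (80.00 − 1.76)/6.02 = 12.9967 bits.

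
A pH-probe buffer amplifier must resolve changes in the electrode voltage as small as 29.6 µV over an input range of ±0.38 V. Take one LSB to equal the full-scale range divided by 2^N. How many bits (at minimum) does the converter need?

15 bits

Full-scale range = 0.38 V − (-0.38 V) = 0.76 V.
Required number of levels: 0.76/29.6 µV = 25676; smallest N with 2^N ≥ that is 15.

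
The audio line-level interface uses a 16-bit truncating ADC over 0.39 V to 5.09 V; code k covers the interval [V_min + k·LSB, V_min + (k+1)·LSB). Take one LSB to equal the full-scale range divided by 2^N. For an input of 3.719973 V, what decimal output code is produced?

46432

Range = 5.09 − (0.39) = 4.7 V. LSB = 4.7 V / 2^16 ≈ 71.72 µV.
code = ⌊(V_in − V_min)/LSB⌋ = ⌊(V_in − V_min) × 2^16 / range⌋
     = ⌊(3.719973 − (0.39)) × 65536 / 4.7⌋ = ⌊3.329973 × 65536/4.7⌋
     = ⌊46432.577⌋ = 46432.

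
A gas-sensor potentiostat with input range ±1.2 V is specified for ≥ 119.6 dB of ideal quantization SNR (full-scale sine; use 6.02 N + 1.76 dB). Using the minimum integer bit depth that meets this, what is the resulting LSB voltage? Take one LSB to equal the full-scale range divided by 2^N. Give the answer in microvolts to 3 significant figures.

The full-scale span is 1.2 − (-1.2) = 2.4 V.
6.02 N + 1.76 ≥ 119.6 gives N ≥ 19.575, so the minimum integer is 20.
LSB = 2.4 V ÷ 2^20 = 2.4/1048576 V = 2.29 µV.

2.29 µV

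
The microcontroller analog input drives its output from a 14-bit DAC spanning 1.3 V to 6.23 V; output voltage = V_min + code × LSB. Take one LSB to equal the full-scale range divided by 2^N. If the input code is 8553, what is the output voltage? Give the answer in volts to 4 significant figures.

Span: 6.23 V − (1.3 V) = 4.93 V. LSB = 4.93 V / 2^14.
V_out = V_min + code × LSB = 1.3 V + 8553 × 4.93 V / 16384
      = 1.3 V + 2.57363 V = 3.87363 V.

3.874 V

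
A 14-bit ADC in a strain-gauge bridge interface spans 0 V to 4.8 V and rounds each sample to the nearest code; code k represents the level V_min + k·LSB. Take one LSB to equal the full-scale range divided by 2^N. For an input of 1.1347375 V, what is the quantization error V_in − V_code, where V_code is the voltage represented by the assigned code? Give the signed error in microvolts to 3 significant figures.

Full-scale range = 4.8 V. LSB = 4.8 V / 2^14 ≈ 293.0 µV.
(V_in − V_min)/LSB = (1.1347375 − (0)) × 16384/4.8 = 3873.2373 → nearest code k = 3873.
V_code = V_min + k × range/2^14 = 0 + 3873 × 4.8/16384 = 1.1346679688 V.
Error = V_in − V_code = 1.1347375 − (1.1346679688) = +69.5 µV.

+69.5 µV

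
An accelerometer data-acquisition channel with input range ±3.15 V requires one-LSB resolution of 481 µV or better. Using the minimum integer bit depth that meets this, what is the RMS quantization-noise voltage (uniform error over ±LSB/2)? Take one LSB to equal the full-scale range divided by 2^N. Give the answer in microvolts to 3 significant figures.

111 µV

Span: 3.15 V − (-3.15 V) = 6.3 V.
Levels needed ≥ 6.3/481 µV = 13100. 2^14 = 16384 suffices, so N_min = 14.
Step size = 6.3/16384 V = 384.52 µV.
σ_q = LSB/√12 = 384.52 µV/3.4641 = 111 µV.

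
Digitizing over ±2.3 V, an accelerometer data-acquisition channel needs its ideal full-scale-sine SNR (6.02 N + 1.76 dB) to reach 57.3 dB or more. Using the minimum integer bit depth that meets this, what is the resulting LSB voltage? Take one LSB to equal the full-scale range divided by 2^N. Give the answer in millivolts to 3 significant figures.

Full-scale range = 2.3 V − (-2.3 V) = 4.6 V.
Required N = ⌈(57.3 − 1.76)/6.02⌉ = ⌈9.226⌉ = 10.
LSB = 4.6 V / 2^10 = 4.49 mV.

4.49 mV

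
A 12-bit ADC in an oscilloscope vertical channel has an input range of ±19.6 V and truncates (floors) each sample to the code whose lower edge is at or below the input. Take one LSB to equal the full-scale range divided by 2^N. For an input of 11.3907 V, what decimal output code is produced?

3238

Full-scale range = 19.6 V − (-19.6 V) = 39.2 V. LSB = 39.2 V / 2^12 ≈ 9.570 mV.
(V_in − V_min) × 2^12/range = (11.3907 − (-19.6)) × 4096/39.2 = 3238.212.
Floor → code = 3238.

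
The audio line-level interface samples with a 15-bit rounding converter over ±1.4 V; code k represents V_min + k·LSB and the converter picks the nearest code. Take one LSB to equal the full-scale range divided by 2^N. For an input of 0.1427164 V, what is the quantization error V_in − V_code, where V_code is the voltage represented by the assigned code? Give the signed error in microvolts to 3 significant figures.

+16.2 µV

Span: 1.4 V − (-1.4 V) = 2.8 V. LSB = 2.8 V / 2^15 ≈ 85.45 µV.
Position in LSBs: (0.1427164 − (-1.4)) × 32768/2.8 = 18054.1896; rounding gives k = 18054.
Reconstructed level: -1.4 + 18054 × 2.8/32768 V = 0.14270019531 V.
V_in − V_code = 0.1427164 − (0.14270019531) = +16.2 µV.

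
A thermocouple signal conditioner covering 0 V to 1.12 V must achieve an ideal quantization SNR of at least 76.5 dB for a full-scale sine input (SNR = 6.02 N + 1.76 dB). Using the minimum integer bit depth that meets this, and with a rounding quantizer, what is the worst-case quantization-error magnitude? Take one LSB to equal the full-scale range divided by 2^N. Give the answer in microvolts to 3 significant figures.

Full-scale range = 1.12 V.
N ≥ (76.5 − 1.76)/6.02 = 12.415 → N_min = 13.
Step size = 1.12/8192 V = 136.72 µV.
Half an LSB is 68.4 µV.

68.4 µV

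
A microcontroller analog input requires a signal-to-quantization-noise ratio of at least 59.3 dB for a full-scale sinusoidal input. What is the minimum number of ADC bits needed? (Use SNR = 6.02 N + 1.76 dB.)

N ≥ (59.3 − 1.76)/6.02 = 9.558 → N_min = 10.

10 bits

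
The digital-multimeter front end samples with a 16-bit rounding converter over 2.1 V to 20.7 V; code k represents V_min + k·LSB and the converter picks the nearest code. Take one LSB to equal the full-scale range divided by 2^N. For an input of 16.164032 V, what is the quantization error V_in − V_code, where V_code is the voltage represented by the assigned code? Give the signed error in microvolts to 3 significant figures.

−61.0 µV

The full-scale span is 20.7 − (2.1) = 18.6 V. LSB = 18.6 V / 2^16 ≈ 283.8 µV.
(16.164032 − (2.1)) / LSB = 14.064032 × 65536/18.6 = 49553.7850. Nearest integer: k = 49554.
V_code = V_min + k × range/2^16 = 2.1 + 49554 × 18.6/65536 = 16.164093018 V.
Error = V_in − V_code = 16.164032 − (16.164093018) = −61.0 µV.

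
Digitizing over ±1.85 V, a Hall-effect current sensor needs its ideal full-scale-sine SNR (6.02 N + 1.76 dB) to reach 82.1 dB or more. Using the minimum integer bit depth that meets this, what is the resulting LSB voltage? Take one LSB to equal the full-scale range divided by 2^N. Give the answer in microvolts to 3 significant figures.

226 µV

Span: 1.85 V − (-1.85 V) = 3.7 V.
6.02 N + 1.76 ≥ 82.1 gives N ≥ 13.346, so the minimum integer is 14.
Step size = 3.7/16384 V = 226 µV.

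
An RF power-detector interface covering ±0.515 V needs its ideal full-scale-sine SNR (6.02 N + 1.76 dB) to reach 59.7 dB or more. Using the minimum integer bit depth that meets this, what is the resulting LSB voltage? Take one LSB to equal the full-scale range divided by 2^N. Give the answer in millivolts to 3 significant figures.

1.01 mV

Span: 0.515 V − (-0.515 V) = 1.03 V.
Required N = ⌈(59.7 − 1.76)/6.02⌉ = ⌈9.625⌉ = 10.
One LSB is 1.03 V / 1024 = 1.01 mV.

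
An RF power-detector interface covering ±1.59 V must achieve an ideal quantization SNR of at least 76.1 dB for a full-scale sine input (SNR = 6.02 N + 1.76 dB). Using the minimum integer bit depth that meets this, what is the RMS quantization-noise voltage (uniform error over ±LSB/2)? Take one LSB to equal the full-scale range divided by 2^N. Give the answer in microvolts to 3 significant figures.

Span: 1.59 V − (-1.59 V) = 3.18 V.
Solving 6.02 N ≥ 76.1 − 1.76: N ≥ 12.349. Round up → N = 13.
Step size = 3.18/8192 V = 388.18 µV.
σ_q = LSB/√12 = 388.18 µV/3.4641 = 112 µV.

112 µV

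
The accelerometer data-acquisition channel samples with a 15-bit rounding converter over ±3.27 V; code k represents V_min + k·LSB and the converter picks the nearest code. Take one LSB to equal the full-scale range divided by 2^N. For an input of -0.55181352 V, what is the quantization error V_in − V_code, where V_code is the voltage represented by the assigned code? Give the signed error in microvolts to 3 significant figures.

+38.9 µV

The full-scale span is 3.27 − (-3.27) = 6.54 V. LSB = 6.54 V / 2^15 ≈ 199.6 µV.
(-0.55181352 − (-3.27)) / LSB = 2.71818648 × 32768/6.54 = 13619.1949. Nearest integer: k = 13619.
Reconstructed level: -3.27 + 13619 × 6.54/32768 V = -0.55185241699 V.
Error = V_in − V_code = -0.55181352 − (-0.55185241699) = +38.9 µV.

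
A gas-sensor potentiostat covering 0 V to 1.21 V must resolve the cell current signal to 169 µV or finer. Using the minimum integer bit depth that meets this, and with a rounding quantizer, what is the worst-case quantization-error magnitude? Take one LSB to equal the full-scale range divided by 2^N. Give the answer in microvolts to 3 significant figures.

73.9 µV

V_FS = 1.21 V.
Levels needed ≥ 1.21/169 µV = 7160. 2^13 = 8192 suffices, so N_min = 13.
LSB = 1.21 V / 2^13 = 147.71 µV.
Max error for round-to-nearest is LSB/2 = 73.9 µV.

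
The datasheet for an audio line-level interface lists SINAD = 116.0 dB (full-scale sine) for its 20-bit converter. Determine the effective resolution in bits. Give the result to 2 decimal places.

18.98 bits

ENOB = (116.0 − 1.76)/6.02 = 18.9767 bits.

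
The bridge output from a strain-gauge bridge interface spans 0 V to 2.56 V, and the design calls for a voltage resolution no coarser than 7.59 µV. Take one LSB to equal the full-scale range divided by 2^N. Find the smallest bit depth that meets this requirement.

V_FS = 2.56 V.
2.56 V / 7.59 µV = 337300. Since 2^18 = 262144 and 2^19 = 524288, N = 19.

19 bits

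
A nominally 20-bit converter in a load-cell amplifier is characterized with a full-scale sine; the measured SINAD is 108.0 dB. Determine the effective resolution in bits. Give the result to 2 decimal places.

17.65 bits

ENOB = (SINAD − 1.76) / 6.02 = (108.0 − 1.76) / 6.02 = 106.24 / 6.02 = 17.6478.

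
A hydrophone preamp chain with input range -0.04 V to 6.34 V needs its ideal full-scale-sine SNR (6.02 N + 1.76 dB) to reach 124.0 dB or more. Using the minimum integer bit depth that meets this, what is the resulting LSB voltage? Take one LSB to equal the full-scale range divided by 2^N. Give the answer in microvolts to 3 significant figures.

3.04 µV

Full-scale range = 6.34 V − (-0.04 V) = 6.38 V.
Solving 6.02 N ≥ 124.0 − 1.76: N ≥ 20.306. Round up → N = 21.
One LSB is 6.38 V / 2097152 = 3.04 µV.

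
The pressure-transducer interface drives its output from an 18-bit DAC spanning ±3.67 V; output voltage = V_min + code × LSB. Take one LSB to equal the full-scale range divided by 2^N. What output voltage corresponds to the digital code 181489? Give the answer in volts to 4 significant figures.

1.412 V

The full-scale span is 3.67 − (-3.67) = 7.34 V. LSB = 7.34 V / 2^18.
V_out = -3.67 + 181489 × (7.34/262144) V
      = -3.67 V + 5.08167 V = 1.41167 V.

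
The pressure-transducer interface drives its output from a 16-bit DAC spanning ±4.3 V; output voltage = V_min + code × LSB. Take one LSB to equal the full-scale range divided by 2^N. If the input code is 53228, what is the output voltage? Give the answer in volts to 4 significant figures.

The full-scale span is 4.3 − (-4.3) = 8.6 V. LSB = 8.6 V / 2^16.
V_out = V_min + code × LSB = -4.3 V + 53228 × 8.6 V / 65536
      = -4.3 + 6.98488 = 2.68488 V.

2.685 V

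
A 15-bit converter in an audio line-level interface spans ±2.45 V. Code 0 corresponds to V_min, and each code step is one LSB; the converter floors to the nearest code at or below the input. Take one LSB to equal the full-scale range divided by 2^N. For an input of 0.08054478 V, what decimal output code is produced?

16922

Range = 2.45 − (-2.45) = 4.9 V. LSB = 4.9 V / 2^15 ≈ 149.5 µV.
code = ⌊(V_in − V_min)/LSB⌋ = ⌊(V_in − V_min) × 2^15 / range⌋
     = ⌊(0.08054478 − (-2.45)) × 32768 / 4.9⌋ = ⌊2.53054478 × 32768/4.9⌋
     = ⌊16922.631⌋ = 16922.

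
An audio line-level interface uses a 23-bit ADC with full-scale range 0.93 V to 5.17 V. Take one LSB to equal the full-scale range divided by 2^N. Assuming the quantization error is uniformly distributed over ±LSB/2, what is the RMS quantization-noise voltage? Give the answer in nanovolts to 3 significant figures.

Full-scale range = 5.17 V − (0.93 V) = 4.24 V.
One LSB is 4.24 V / 8388608 = 0.50545 µV.
For a uniform distribution on [−LSB/2, +LSB/2], V_rms = LSB/√12 = 0.50545 µV/3.4641 = 146 nV.

146 nV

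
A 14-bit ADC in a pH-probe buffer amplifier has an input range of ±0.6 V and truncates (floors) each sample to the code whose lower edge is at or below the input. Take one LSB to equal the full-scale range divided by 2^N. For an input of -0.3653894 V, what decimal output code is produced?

The full-scale span is 0.6 − (-0.6) = 1.2 V. LSB = 1.2 V / 2^14 ≈ 73.24 µV.
code = ⌊(V_in − V_min)/LSB⌋ = ⌊(V_in − V_min) × 2^14 / range⌋
     = ⌊(-0.3653894 − (-0.6)) × 16384 / 1.2⌋ = ⌊0.2346106 × 16384/1.2⌋
     = ⌊3203.217⌋ = 3203.

3203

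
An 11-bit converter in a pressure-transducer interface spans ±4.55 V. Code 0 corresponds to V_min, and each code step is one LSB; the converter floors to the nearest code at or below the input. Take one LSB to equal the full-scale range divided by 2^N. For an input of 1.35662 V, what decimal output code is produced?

1329

Range = 4.55 − (-4.55) = 9.1 V. LSB = 9.1 V / 2^11 ≈ 4.443 mV.
code = ⌊(V_in − V_min)/LSB⌋ = ⌊(V_in − V_min) × 2^11 / range⌋
     = ⌊(1.35662 − (-4.55)) × 2048 / 9.1⌋ = ⌊5.90662 × 2048/9.1⌋
     = ⌊1329.314⌋ = 1329.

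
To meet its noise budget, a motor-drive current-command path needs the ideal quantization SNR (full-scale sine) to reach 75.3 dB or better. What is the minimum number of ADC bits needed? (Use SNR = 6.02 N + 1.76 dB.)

Solving 6.02 N ≥ 75.3 − 1.76: N ≥ 12.216. Round up → N = 13.

13 bits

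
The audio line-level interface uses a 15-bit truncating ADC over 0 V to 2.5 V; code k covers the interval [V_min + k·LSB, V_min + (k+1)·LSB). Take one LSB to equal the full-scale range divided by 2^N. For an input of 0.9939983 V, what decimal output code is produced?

Full-scale range = 2.5 V. LSB = 2.5 V / 2^15 ≈ 76.29 µV.
(V_in − V_min) × 2^15/range = (0.9939983 − (0)) × 32768/2.5 = 13028.535.
Floor → code = 13028.

13028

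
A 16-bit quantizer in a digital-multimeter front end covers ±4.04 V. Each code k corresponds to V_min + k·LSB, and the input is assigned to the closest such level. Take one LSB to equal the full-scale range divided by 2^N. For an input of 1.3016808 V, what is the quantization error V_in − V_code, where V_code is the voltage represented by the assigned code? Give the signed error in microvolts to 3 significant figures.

−25.7 µV

Full-scale range = 4.04 V − (-4.04 V) = 8.08 V. LSB = 8.08 V / 2^16 ≈ 123.3 µV.
(V_in − V_min)/LSB = (1.3016808 − (-4.04)) × 65536/8.08 = 43325.7912 → nearest code k = 43326.
V_code = -4.04 + (43326/65536) × 8.08 = 1.3017065430 V.
V_in − V_code = 1.3016808 − (1.3017065430) = −25.7 µV.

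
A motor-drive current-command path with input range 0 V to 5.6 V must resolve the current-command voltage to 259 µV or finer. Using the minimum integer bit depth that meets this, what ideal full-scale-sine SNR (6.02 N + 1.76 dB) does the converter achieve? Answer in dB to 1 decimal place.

Range is 5.6 V.
Levels needed ≥ 5.6/259 µV = 21620. 2^15 = 32768 suffices, so N_min = 15.
SNR = 6.02 × 15 + 1.76 = 92.06 dB.

92.1 dB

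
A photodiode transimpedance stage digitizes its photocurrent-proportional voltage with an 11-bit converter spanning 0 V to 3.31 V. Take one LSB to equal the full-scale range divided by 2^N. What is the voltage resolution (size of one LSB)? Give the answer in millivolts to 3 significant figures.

V_FS = 3.31 V.
2^11 = 2048 levels.
LSB = 3.31 V / 2^11 = 1.62 mV.

1.62 mV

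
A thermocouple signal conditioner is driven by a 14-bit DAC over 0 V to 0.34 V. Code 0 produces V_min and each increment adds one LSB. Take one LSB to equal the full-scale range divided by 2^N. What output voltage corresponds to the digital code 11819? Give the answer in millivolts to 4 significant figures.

245.3 mV

V_FS = 0.34 V. LSB = 0.34 V / 2^14.
V_out = V_min + code × LSB = 0 V + 11819 × 0.34 V / 16384
      = 0 V + 0.245267 V = 0.245267 V.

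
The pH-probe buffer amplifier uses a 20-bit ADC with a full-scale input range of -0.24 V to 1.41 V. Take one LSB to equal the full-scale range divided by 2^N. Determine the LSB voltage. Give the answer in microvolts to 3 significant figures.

Span: 1.41 V − (-0.24 V) = 1.65 V.
Number of codes = 2^20 = 1048576.
Step size = 1.65/1048576 V = 1.57 µV.

1.57 µV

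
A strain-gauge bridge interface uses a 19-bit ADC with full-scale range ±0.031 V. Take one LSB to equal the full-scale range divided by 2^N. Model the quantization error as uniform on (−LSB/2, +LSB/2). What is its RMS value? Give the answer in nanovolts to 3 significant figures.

34.1 nV

The full-scale span is 0.031 − (-0.031) = 0.062 V.
One LSB is 0.062 V / 524288 = 118.26 nV.
V_rms = LSB/√12 = 118.26 nV / √12 = 34.1 nV.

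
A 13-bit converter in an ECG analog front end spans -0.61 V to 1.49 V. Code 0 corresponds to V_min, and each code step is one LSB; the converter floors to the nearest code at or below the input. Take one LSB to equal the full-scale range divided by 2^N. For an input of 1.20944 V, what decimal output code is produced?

7097

Range = 1.49 − (-0.61) = 2.1 V. LSB = 2.1 V / 2^13 ≈ 256.3 µV.
(V_in − V_min) × 2^13/range = (1.20944 − (-0.61)) × 8192/2.1 = 7097.549.
Floor → code = 7097.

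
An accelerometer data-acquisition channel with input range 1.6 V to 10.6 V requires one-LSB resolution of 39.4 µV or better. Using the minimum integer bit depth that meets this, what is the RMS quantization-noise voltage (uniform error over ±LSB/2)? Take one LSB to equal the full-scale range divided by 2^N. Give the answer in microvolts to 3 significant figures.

9.91 µV

Span: 10.6 V − (1.6 V) = 9 V.
Required number of levels: 9/39.4 µV = 228430; smallest N with 2^N ≥ that is 18.
Step size = 9/262144 V = 34.332 µV.
RMS noise = LSB/√12 = 9.91 µV.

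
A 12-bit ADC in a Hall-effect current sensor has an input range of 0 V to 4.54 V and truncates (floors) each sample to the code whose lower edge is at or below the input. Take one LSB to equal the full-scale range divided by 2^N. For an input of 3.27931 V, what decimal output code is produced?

2958

Span = 4.54 V. LSB = 4.54 V / 2^12 ≈ 1.108 mV.
(V_in − V_min) × 2^12/range = (3.27931 − (0)) × 4096/4.54 = 2958.602.
Floor → code = 2958.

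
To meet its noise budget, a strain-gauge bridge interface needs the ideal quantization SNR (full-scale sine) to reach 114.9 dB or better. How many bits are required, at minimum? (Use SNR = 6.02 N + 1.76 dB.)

6.02 N + 1.76 ≥ 114.9 gives N ≥ 18.794, so the minimum integer is 19.

19 bits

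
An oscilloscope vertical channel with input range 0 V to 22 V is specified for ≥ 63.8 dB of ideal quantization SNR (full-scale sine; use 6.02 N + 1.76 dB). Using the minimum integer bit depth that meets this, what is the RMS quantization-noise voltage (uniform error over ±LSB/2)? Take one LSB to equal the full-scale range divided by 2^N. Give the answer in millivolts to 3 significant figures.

3.10 mV

Full-scale range = 22 V.
6.02 N + 1.76 ≥ 63.8 gives N ≥ 10.306, so the minimum integer is 11.
One LSB is 22 V / 2048 = 10.742 mV.
σ_q = LSB/√12 = 10.742 mV/3.4641 = 3.10 mV.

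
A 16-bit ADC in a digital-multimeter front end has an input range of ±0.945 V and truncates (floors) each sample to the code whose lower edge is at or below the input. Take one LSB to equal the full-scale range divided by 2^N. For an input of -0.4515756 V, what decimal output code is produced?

The full-scale span is 0.945 − (-0.945) = 1.89 V. LSB = 1.89 V / 2^16 ≈ 28.84 µV.
V_in − V_min = -0.4515756 − (-0.945) = 0.4934244 V.
Divide by LSB: 0.4934244 × 65536/1.89 = 17109.5563.
Truncating gives code 17109.

17109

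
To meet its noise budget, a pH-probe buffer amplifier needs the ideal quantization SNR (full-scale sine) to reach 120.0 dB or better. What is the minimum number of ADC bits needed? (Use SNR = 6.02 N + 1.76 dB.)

20 bits

Solving 6.02 N ≥ 120.0 − 1.76: N ≥ 19.641. Round up → N = 20.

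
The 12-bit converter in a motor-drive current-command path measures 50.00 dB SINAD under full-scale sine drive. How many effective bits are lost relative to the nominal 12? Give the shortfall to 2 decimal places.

N_eff = (50.00 − 1.76)/6.02 = 8.0133 bits.
12 − 8.0133 = 3.99 bits below nominal.

3.99 bits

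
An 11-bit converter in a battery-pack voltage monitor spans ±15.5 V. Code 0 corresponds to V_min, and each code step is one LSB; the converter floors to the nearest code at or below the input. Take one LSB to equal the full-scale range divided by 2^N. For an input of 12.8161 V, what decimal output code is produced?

Span: 15.5 V − (-15.5 V) = 31 V. LSB = 31 V / 2^11 ≈ 15.14 mV.
V_in − V_min = 12.8161 − (-15.5) = 28.3161 V.
Divide by LSB: 28.3161 × 2048/31 = 1870.6894.
Truncating gives code 1870.

1870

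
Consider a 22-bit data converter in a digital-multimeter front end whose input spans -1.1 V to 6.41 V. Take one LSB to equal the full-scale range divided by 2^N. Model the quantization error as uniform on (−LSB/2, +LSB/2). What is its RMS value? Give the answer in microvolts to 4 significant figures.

Full-scale range = 6.41 V − (-1.1 V) = 7.51 V.
LSB = 7.51 V ÷ 2^22 = 7.51/4194304 V = 1.79052 µV.
σ_q = LSB/√12 = 1.79052 µV/3.4641 = 0.5169 µV.

0.5169 µV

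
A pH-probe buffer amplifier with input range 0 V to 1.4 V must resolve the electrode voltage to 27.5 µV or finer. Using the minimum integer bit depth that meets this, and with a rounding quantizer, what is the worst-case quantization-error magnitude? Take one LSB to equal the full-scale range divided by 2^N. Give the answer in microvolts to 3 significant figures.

10.7 µV

Range is 1.4 V.
Levels needed ≥ 1.4/27.5 µV = 50910. 2^16 = 65536 suffices, so N_min = 16.
Step size = 1.4/65536 V = 21.362 µV.
Half an LSB is 10.7 µV.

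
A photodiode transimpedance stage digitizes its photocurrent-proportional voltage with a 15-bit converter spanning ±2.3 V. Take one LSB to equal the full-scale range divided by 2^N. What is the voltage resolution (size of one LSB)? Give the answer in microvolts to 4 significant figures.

The full-scale span is 2.3 − (-2.3) = 4.6 V.
2^15 = 32768 levels.
LSB = 4.6 V / 2^15 = 140.4 µV.

140.4 µV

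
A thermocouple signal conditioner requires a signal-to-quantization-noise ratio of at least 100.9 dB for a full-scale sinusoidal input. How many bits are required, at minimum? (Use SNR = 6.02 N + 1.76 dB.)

Required N = ⌈(100.9 − 1.76)/6.02⌉ = ⌈16.468⌉ = 17.

17 bits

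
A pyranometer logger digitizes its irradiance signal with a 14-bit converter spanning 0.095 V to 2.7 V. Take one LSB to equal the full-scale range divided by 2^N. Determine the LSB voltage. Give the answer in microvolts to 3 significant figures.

159 µV

The full-scale span is 2.7 − (0.095) = 2.605 V.
2^14 = 16384 levels.
LSB = 2.605 V ÷ 2^14 = 2.605/16384 V = 159 µV.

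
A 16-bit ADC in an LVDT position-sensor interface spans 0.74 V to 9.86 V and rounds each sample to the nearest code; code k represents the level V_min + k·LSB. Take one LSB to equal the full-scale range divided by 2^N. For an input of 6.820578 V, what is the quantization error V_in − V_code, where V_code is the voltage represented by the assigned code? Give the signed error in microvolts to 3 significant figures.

−25.0 µV

Range = 9.86 − (0.74) = 9.12 V. LSB = 9.12 V / 2^16 ≈ 139.2 µV.
(V_in − V_min)/LSB = (6.820578 − (0.74)) × 65536/9.12 = 43694.8202 → nearest code k = 43695.
Reconstructed level: 0.74 + 43695 × 9.12/65536 V = 6.8206030273 V.
Error = V_in − V_code = 6.820578 − (6.8206030273) = −25.0 µV.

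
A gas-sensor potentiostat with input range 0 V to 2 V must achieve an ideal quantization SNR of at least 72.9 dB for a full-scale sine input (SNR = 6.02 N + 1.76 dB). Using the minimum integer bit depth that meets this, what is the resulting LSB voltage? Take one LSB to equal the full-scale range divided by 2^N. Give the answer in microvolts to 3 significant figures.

Range is 2 V.
N ≥ (72.9 − 1.76)/6.02 = 11.817 → N_min = 12.
LSB = 2 V / 2^12 = 488 µV.

488 µV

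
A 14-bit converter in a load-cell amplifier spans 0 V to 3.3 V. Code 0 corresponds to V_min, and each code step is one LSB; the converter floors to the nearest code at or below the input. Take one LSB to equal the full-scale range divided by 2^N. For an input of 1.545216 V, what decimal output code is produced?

V_FS = 3.3 V. LSB = 3.3 V / 2^14 ≈ 201.4 µV.
code = ⌊(V_in − V_min)/LSB⌋ = ⌊(V_in − V_min) × 2^14 / range⌋
     = ⌊(1.545216 − (0)) × 16384 / 3.3⌋ = ⌊1.545216 × 16384/3.3⌋
     = ⌊7671.763⌋ = 7671.

7671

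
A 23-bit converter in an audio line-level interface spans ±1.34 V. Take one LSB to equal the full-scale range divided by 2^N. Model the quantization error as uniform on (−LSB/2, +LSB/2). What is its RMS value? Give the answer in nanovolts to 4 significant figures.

The full-scale span is 1.34 − (-1.34) = 2.68 V.
One LSB is 2.68 V / 8388608 = 319.481 nV.
For a uniform distribution on [−LSB/2, +LSB/2], V_rms = LSB/√12 = 319.481 nV/3.4641 = 92.23 nV.

92.23 nV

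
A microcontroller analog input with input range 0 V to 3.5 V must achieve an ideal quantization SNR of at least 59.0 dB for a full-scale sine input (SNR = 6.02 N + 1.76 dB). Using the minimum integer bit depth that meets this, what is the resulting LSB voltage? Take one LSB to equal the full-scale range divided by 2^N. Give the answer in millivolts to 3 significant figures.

3.42 mV

Full-scale range = 3.5 V.
N ≥ (59.0 − 1.76)/6.02 = 9.508 → N_min = 10.
One LSB is 3.5 V / 1024 = 3.42 mV.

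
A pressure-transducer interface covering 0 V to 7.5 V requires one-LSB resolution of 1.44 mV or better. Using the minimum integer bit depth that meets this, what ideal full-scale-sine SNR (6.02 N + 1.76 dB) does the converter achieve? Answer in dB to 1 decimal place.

80.0 dB

Full-scale range = 7.5 V.
Levels needed ≥ 7.5/1.44 mV = 5208. 2^13 = 8192 suffices, so N_min = 13.
6.02(13) + 1.76 = 80.02 dB.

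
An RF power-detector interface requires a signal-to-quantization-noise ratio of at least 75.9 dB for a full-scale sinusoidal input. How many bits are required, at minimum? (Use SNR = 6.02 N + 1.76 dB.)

13 bits

Solving 6.02 N ≥ 75.9 − 1.76: N ≥ 12.316. Round up → N = 13.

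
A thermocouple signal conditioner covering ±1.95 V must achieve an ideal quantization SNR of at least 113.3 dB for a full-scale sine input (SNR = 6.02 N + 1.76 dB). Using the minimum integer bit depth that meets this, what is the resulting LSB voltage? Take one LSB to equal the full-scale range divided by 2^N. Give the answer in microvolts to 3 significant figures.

7.44 µV

The full-scale span is 1.95 − (-1.95) = 3.9 V.
Required N = ⌈(113.3 − 1.76)/6.02⌉ = ⌈18.528⌉ = 19.
One LSB is 3.9 V / 524288 = 7.44 µV.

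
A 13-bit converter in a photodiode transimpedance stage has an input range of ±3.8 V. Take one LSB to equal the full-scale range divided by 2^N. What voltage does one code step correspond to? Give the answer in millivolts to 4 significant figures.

Span: 3.8 V − (-3.8 V) = 7.6 V.
There are 2^13 = 8192 steps.
One LSB is 7.6 V / 8192 = 0.9277 mV.

0.9277 mV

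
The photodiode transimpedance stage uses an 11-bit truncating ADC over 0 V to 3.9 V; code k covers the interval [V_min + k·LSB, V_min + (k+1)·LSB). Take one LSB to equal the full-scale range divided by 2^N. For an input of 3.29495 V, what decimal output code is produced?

1730

V_FS = 3.9 V. LSB = 3.9 V / 2^11 ≈ 1.904 mV.
code = ⌊(V_in − V_min)/LSB⌋ = ⌊(V_in − V_min) × 2^11 / range⌋
     = ⌊(3.29495 − (0)) × 2048 / 3.9⌋ = ⌊3.29495 × 2048/3.9⌋
     = ⌊1730.271⌋ = 1730.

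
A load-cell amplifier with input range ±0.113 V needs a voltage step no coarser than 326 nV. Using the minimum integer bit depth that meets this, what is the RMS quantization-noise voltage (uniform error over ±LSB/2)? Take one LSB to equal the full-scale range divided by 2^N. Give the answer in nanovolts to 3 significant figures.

62.2 nV

The full-scale span is 0.113 − (-0.113) = 0.226 V.
Required number of levels: 0.226/326 nV = 693250; smallest N with 2^N ≥ that is 20.
Step size = 0.226/1048576 V = 215.53 nV.
RMS noise = LSB/√12 = 62.2 nV.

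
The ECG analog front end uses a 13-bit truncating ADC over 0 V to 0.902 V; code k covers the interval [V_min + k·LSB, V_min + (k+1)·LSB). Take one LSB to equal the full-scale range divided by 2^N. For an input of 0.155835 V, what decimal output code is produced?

Full-scale range = 0.902 V. LSB = 0.902 V / 2^13 ≈ 110.1 µV.
(V_in − V_min) × 2^13/range = (0.155835 − (0)) × 8192/0.902 = 1415.300.
Floor → code = 1415.

1415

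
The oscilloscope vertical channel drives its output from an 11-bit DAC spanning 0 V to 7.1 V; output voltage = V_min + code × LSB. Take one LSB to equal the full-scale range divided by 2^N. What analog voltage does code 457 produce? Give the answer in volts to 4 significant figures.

Range is 7.1 V. LSB = 7.1 V / 2^11.
V_out = 0 + 457 × (7.1/2048) V
      = 0 + 1.58433 = 1.58433 V.

1.584 V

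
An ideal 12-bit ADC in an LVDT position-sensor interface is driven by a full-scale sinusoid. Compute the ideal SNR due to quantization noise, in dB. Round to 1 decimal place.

SNR = 6.02·12 + 1.76 = 74.00 dB.

74.0 dB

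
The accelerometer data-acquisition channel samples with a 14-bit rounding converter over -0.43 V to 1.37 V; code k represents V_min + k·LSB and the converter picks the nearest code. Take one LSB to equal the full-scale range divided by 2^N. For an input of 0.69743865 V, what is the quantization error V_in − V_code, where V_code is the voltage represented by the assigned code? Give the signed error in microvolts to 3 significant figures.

+21.7 µV

Range = 1.37 − (-0.43) = 1.8 V. LSB = 1.8 V / 2^14 ≈ 109.9 µV.
(V_in − V_min)/LSB = (0.69743865 − (-0.43)) × 16384/1.8 = 10262.1971 → nearest code k = 10262.
V_code = V_min + k × range/2^14 = -0.43 + 10262 × 1.8/16384 = 0.69741699219 V.
e = 0.69743865 − (0.69741699219) = +21.7 µV.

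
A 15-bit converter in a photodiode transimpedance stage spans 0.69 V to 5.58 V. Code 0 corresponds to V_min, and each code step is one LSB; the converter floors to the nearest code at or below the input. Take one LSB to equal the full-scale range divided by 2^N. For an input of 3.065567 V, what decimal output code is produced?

The full-scale span is 5.58 − (0.69) = 4.89 V. LSB = 4.89 V / 2^15 ≈ 149.2 µV.
V_in − V_min = 3.065567 − (0.69) = 2.375567 V.
Divide by LSB: 2.375567 × 32768/4.89 = 15918.7279.
Truncating gives code 15918.

15918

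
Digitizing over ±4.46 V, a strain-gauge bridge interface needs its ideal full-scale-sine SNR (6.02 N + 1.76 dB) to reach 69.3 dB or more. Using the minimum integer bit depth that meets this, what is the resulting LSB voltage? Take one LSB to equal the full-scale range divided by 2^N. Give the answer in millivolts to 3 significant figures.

2.18 mV

Range = 4.46 − (-4.46) = 8.92 V.
N ≥ (69.3 − 1.76)/6.02 = 11.219 → N_min = 12.
Step size = 8.92/4096 V = 2.18 mV.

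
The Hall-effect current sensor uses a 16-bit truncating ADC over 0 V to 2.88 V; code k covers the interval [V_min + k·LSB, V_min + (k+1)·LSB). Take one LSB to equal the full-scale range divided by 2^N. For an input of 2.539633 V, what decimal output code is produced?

57790

Full-scale range = 2.88 V. LSB = 2.88 V / 2^16 ≈ 43.95 µV.
code = ⌊(V_in − V_min)/LSB⌋ = ⌊(V_in − V_min) × 2^16 / range⌋
     = ⌊(2.539633 − (0)) × 65536 / 2.88⌋ = ⌊2.539633 × 65536/2.88⌋
     = ⌊57790.760⌋ = 57790.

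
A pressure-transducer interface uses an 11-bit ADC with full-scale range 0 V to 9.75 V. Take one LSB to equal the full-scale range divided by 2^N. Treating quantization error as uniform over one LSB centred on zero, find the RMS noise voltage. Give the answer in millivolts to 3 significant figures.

1.37 mV

Range is 9.75 V.
One LSB is 9.75 V / 2048 = 4.7607 mV.
V_rms = LSB/√12 = 4.7607 mV / √12 = 1.37 mV.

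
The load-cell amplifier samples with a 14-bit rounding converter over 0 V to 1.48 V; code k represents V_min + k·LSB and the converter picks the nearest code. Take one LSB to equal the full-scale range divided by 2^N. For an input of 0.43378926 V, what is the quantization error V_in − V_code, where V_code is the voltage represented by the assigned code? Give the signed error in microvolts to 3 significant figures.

+14.8 µV

Range is 1.48 V. LSB = 1.48 V / 2^14 ≈ 90.33 µV.
(V_in − V_min)/LSB = (0.43378926 − (0)) × 16384/1.48 = 4802.1643 → nearest code k = 4802.
V_code = 0 + (4802/16384) × 1.48 = 0.43377441406 V.
Error = V_in − V_code = 0.43378926 − (0.43377441406) = +14.8 µV.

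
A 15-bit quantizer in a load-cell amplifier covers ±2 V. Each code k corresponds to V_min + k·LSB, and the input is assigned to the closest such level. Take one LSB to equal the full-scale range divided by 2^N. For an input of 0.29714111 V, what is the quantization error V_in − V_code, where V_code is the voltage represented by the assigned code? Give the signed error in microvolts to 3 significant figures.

+22.0 µV

Full-scale range = 2 V − (-2 V) = 4 V. LSB = 4 V / 2^15 ≈ 122.1 µV.
(0.29714111 − (-2)) / LSB = 2.29714111 × 32768/4 = 18818.1800. Nearest integer: k = 18818.
Reconstructed level: -2 + 18818 × 4/32768 V = 0.29711914063 V.
V_in − V_code = 0.29714111 − (0.29711914063) = +22.0 µV.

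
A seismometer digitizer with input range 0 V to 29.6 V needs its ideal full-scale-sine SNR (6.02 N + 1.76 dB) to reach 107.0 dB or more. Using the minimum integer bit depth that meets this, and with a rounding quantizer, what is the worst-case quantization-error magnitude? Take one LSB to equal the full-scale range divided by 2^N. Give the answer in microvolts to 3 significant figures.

56.5 µV

Full-scale range = 29.6 V.
N ≥ (107.0 − 1.76)/6.02 = 17.482 → N_min = 18.
Step size = 29.6/262144 V = 112.92 µV.
|e|_max = LSB/2 = 56.5 µV.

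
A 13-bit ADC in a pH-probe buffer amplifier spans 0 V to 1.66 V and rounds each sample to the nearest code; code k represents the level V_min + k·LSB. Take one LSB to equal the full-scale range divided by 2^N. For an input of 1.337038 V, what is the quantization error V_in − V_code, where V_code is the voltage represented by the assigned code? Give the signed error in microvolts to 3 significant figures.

+40.9 µV

Full-scale range = 1.66 V. LSB = 1.66 V / 2^13 ≈ 202.6 µV.
(V_in − V_min)/LSB = (1.337038 − (0)) × 8192/1.66 = 6598.2020 → nearest code k = 6598.
V_code = 0 + (6598/8192) × 1.66 = 1.336997070 V.
Error = V_in − V_code = 1.337038 − (1.336997070) = +40.9 µV.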